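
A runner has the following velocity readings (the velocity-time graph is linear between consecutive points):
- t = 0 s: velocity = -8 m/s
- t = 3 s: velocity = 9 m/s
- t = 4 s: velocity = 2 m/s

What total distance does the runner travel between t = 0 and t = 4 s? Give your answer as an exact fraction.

311/17 m

Total distance travelled is ∫|v| dt — sum the magnitudes of each area piece.
0–3 s: v = 0 at t = 24/17 s; triangle areas 96/17 + 243/34 = 435/34 m
3–4 s: |½(9 + 2)(1)| = 5.5 m
Total distance = 311/17 m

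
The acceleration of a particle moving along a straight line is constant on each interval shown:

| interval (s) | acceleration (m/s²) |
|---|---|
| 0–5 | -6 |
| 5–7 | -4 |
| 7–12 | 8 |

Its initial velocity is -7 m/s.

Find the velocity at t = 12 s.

-5 m/s

Δv equals the area under the a-t graph; then v = v₀ + Δv.
0–5 s: -6 × 5 = -30 m/s
5–7 s: -4 × 2 = -8 m/s
7–12 s: 8 × 5 = 40 m/s
Δv = 2 m/s, so v(12) = -7 + (2) = -5 m/s.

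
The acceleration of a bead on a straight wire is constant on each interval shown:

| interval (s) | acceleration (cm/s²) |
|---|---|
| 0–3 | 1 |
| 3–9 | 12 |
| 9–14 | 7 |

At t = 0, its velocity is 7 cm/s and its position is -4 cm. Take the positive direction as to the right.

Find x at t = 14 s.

On each constant-a segment, Δv = aΔt and Δx = v₀Δt + ½aΔt²; chain segment to segment.
0–3 s: v starts 7 cm/s; Δx = 7·3 + ½·1·3² = 25.5 cm; v ends 10 cm/s.
3–9 s: v starts 10 cm/s; Δx = 10·6 + ½·12·6² = 276 cm; v ends 82 cm/s.
9–14 s: v starts 82 cm/s; Δx = 82·5 + ½·7·5² = 497.5 cm; v ends 117 cm/s.
x(14) = -4 + Σ Δx = 795 cm.

795 cm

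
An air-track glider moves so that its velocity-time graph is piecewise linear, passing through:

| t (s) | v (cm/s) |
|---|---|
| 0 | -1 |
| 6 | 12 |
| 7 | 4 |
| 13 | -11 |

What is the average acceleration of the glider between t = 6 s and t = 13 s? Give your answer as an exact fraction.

Average acceleration = Δv/Δt = (-11 − 12)/(13 − 6) = -23/7 cm/s².

-23/7 cm/s²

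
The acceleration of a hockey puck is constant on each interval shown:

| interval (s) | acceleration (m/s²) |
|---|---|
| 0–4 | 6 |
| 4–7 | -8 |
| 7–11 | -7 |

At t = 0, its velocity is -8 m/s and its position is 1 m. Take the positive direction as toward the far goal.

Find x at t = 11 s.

-59 m

On each constant-a segment, Δv = aΔt and Δx = v₀Δt + ½aΔt²; chain segment to segment.
0–4 s: v starts -8 m/s; Δx = -8·4 + ½·6·4² = 16 m; v ends 16 m/s.
4–7 s: v starts 16 m/s; Δx = 16·3 + ½·-8·3² = 12 m; v ends -8 m/s.
7–11 s: v starts -8 m/s; Δx = -8·4 + ½·-7·4² = -88 m; v ends -36 m/s.
x(11) = 1 + Σ Δx = -59 m.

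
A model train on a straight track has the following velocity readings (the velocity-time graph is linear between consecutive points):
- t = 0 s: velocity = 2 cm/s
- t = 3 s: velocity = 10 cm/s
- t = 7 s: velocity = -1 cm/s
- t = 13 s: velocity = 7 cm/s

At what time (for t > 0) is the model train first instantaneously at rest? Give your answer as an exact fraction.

v changes sign on 3–7 s (from 10 to -1); the graph is linear there, so v = 0 at t = 3 + (-10)·(7 − 3)/(-1 − 10) = 73/11 s.

t = 73/11 s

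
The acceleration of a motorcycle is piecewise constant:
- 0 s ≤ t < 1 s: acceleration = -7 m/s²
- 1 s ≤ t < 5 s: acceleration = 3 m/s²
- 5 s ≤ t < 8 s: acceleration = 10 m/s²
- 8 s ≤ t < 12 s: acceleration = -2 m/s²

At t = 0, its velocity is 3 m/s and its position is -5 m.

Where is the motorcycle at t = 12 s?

207.5 m

On each constant-a segment, Δv = aΔt and Δx = v₀Δt + ½aΔt²; chain segment to segment.
0–1 s: v starts 3 m/s; Δx = 3·1 + ½·-7·1² = -0.5 m; v ends -4 m/s.
1–5 s: v starts -4 m/s; Δx = -4·4 + ½·3·4² = 8 m; v ends 8 m/s.
5–8 s: v starts 8 m/s; Δx = 8·3 + ½·10·3² = 69 m; v ends 38 m/s.
8–12 s: v starts 38 m/s; Δx = 38·4 + ½·-2·4² = 136 m; v ends 30 m/s.
x(12) = -5 + Σ Δx = 207.5 m.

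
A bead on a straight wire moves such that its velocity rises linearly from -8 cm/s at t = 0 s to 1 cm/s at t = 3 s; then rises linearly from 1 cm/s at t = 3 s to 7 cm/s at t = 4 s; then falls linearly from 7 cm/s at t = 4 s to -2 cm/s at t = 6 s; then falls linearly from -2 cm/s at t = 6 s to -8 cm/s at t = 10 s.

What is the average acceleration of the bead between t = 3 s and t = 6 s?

Average acceleration = Δv/Δt = (-2 − 1)/(6 − 3) = -1 cm/s².

-1 cm/s²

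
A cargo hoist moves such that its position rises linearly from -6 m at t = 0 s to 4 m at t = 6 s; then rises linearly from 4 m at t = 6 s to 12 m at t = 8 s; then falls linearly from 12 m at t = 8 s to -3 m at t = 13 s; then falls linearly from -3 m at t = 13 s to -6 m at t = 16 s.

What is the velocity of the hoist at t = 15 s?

-1 m/s

Velocity is the slope of the x-t graph on 13–16 s: (-6 − -3)/(16 − 13) = -1 m/s.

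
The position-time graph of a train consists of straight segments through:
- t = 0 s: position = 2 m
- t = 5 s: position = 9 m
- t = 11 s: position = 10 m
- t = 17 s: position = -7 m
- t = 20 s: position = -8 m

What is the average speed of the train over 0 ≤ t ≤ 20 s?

Average speed = (total path length)/(elapsed time); on a piecewise-linear x-t graph the path length is Σ|Δx|.
0–5 s: |Δx| = |9 − 2| = 7 m
5–11 s: |Δx| = |10 − 9| = 1 m
11–17 s: |Δx| = |-7 − 10| = 17 m
17–20 s: |Δx| = |-8 − -7| = 1 m
Total path = 26 m; average speed = 26/20 = 1.3 m/s.

1.3 m/s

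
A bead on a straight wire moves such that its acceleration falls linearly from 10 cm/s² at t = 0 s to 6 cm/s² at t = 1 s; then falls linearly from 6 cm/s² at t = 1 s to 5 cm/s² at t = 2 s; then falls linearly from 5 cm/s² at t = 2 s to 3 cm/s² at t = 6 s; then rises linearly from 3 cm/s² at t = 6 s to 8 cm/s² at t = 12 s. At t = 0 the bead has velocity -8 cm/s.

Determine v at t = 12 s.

Δv equals the area under the a-t graph; then v = v₀ + Δv.
0–1 s: ½(10 + 6)(1) = 8 cm/s
1–2 s: ½(6 + 5)(1) = 5.5 cm/s
2–6 s: ½(5 + 3)(4) = 16 cm/s
6–12 s: ½(3 + 8)(6) = 33 cm/s
Δv = 62.5 cm/s, so v(12) = -8 + (62.5) = 54.5 cm/s.

54.5 cm/s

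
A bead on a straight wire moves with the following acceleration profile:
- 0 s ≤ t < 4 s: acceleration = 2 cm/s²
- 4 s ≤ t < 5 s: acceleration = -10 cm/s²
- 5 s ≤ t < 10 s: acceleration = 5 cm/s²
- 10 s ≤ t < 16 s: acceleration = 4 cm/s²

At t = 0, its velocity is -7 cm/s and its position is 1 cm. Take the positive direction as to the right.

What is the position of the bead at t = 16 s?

170.5 cm

On each constant-a segment, Δv = aΔt and Δx = v₀Δt + ½aΔt²; chain segment to segment.
0–4 s: v starts -7 cm/s; Δx = -7·4 + ½·2·4² = -12 cm; v ends 1 cm/s.
4–5 s: v starts 1 cm/s; Δx = 1·1 + ½·-10·1² = -4 cm; v ends -9 cm/s.
5–10 s: v starts -9 cm/s; Δx = -9·5 + ½·5·5² = 17.5 cm; v ends 16 cm/s.
10–16 s: v starts 16 cm/s; Δx = 16·6 + ½·4·6² = 168 cm; v ends 40 cm/s.
x(16) = 1 + Σ Δx = 170.5 cm.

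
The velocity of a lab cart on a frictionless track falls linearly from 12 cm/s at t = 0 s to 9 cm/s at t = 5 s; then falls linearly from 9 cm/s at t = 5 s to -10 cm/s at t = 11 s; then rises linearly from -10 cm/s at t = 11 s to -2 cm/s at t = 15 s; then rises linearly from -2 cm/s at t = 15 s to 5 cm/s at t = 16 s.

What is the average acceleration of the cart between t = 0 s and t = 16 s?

-0.4375 cm/s²

Average acceleration = Δv/Δt = (5 − 12)/(16 − 0) = -0.4375 cm/s².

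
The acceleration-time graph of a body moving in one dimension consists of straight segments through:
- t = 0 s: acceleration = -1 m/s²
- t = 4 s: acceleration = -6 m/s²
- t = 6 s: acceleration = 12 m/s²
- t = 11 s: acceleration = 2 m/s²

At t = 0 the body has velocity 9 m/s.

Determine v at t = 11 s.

36 m/s

Δv equals the area under the a-t graph; then v = v₀ + Δv.
0–4 s: ½(-1 + -6)(4) = -14 m/s
4–6 s: ½(-6 + 12)(2) = 6 m/s
6–11 s: ½(12 + 2)(5) = 35 m/s
Δv = 27 m/s, so v(11) = 9 + (27) = 36 m/s.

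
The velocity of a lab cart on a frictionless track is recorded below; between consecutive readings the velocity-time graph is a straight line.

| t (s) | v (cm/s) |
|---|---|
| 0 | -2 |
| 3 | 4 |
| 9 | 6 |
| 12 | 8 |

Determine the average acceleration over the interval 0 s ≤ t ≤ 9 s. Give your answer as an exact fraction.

8/9 cm/s²

Average acceleration = Δv/Δt = (6 − -2)/(9 − 0) = 8/9 cm/s².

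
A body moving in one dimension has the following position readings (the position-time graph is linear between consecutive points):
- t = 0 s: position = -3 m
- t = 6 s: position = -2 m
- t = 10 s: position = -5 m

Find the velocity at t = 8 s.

Velocity is the slope of the x-t graph on 6–10 s: (-5 − -2)/(10 − 6) = -0.75 m/s.

-0.75 m/s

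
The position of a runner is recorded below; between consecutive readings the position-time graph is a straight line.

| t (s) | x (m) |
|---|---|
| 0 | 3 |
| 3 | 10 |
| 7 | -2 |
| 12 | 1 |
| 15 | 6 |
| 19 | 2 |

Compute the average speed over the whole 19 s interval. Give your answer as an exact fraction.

Average speed = (total path length)/(elapsed time); on a piecewise-linear x-t graph the path length is Σ|Δx|.
0–3 s: |Δx| = |10 − 3| = 7 m
3–7 s: |Δx| = |-2 − 10| = 12 m
7–12 s: |Δx| = |1 − -2| = 3 m
12–15 s: |Δx| = |6 − 1| = 5 m
15–19 s: |Δx| = |2 − 6| = 4 m
Total path = 31 m; average speed = 31/19 = 31/19 m/s.

31/19 m/s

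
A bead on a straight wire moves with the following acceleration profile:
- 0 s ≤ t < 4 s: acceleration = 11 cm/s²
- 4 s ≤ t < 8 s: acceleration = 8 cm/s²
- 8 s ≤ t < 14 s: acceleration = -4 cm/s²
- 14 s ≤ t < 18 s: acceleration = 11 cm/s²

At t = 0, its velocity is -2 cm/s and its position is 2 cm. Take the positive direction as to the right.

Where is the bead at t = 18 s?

On each constant-a segment, Δv = aΔt and Δx = v₀Δt + ½aΔt²; chain segment to segment.
0–4 s: v starts -2 cm/s; Δx = -2·4 + ½·11·4² = 80 cm; v ends 42 cm/s.
4–8 s: v starts 42 cm/s; Δx = 42·4 + ½·8·4² = 232 cm; v ends 74 cm/s.
8–14 s: v starts 74 cm/s; Δx = 74·6 + ½·-4·6² = 372 cm; v ends 50 cm/s.
14–18 s: v starts 50 cm/s; Δx = 50·4 + ½·11·4² = 288 cm; v ends 94 cm/s.
x(18) = 2 + Σ Δx = 974 cm.

974 cm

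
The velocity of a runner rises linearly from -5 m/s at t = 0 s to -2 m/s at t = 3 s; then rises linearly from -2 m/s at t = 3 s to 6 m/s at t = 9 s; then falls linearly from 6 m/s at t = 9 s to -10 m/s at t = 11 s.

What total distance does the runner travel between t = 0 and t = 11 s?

Total distance travelled is ∫|v| dt — sum the magnitudes of each area piece.
0–3 s: |½(-5 + -2)(3)| = 10.5 m
3–9 s: v = 0 at t = 4.5 s; triangle areas 1.5 + 13.5 = 15 m
9–11 s: v = 0 at t = 9.75 s; triangle areas 2.25 + 6.25 = 8.5 m
Total distance = 34 m

34 m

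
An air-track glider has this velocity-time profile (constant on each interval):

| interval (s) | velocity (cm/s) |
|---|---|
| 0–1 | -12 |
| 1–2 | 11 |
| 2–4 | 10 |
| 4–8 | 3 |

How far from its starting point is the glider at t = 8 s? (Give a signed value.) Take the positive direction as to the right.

31 cm

Net displacement equals the area under the velocity-time graph (areas below the axis count negative).
0–1 s: -12 × 1 = -12 cm
1–2 s: 11 × 1 = 11 cm
2–4 s: 10 × 2 = 20 cm
4–8 s: 3 × 4 = 12 cm
Net displacement = 31 cm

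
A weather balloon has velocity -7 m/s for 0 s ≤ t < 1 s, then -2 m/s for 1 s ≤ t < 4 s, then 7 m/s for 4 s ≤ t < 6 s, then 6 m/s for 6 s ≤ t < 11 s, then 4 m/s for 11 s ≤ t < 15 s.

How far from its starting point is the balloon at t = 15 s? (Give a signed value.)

47 m

Net displacement equals the area under the velocity-time graph (areas below the axis count negative).
0–1 s: -7 × 1 = -7 m
1–4 s: -2 × 3 = -6 m
4–6 s: 7 × 2 = 14 m
6–11 s: 6 × 5 = 30 m
11–15 s: 4 × 4 = 16 m
Net displacement = 47 m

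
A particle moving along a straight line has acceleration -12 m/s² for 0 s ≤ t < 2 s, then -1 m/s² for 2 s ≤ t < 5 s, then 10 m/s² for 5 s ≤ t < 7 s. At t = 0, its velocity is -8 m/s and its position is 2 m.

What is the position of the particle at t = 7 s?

-188.5 m

On each constant-a segment, Δv = aΔt and Δx = v₀Δt + ½aΔt²; chain segment to segment.
0–2 s: v starts -8 m/s; Δx = -8·2 + ½·-12·2² = -40 m; v ends -32 m/s.
2–5 s: v starts -32 m/s; Δx = -32·3 + ½·-1·3² = -100.5 m; v ends -35 m/s.
5–7 s: v starts -35 m/s; Δx = -35·2 + ½·10·2² = -50 m; v ends -15 m/s.
x(7) = 2 + Σ Δx = -188.5 m.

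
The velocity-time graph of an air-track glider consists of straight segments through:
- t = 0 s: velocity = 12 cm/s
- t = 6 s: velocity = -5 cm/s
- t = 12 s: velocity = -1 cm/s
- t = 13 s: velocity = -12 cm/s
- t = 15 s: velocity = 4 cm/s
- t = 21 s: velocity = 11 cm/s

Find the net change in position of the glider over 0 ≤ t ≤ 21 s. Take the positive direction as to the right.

33.5 cm

Net displacement equals the area under the velocity-time graph (areas below the axis count negative).
0–6 s: ½(12 + -5)(6) = 21 cm
6–12 s: ½(-5 + -1)(6) = -18 cm
12–13 s: ½(-1 + -12)(1) = -6.5 cm
13–15 s: ½(-12 + 4)(2) = -8 cm
15–21 s: ½(4 + 11)(6) = 45 cm
Net displacement = 33.5 cm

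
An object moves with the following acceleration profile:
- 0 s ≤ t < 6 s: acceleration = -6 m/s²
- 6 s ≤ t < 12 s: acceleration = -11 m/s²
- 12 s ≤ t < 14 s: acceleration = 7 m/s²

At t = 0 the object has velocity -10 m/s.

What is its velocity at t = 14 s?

-98 m/s

Δv equals the area under the a-t graph; then v = v₀ + Δv.
0–6 s: -6 × 6 = -36 m/s
6–12 s: -11 × 6 = -66 m/s
12–14 s: 7 × 2 = 14 m/s
Δv = -88 m/s, so v(14) = -10 + (-88) = -98 m/s.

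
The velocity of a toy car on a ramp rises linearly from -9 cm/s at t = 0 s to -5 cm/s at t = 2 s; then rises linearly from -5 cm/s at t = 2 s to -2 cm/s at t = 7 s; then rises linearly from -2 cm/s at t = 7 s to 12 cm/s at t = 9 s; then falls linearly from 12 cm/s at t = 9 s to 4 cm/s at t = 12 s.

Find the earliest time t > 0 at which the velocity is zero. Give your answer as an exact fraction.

v changes sign on 7–9 s (from -2 to 12); the graph is linear there, so v = 0 at t = 7 + (2)·(9 − 7)/(12 − -2) = 51/7 s.

t = 51/7 s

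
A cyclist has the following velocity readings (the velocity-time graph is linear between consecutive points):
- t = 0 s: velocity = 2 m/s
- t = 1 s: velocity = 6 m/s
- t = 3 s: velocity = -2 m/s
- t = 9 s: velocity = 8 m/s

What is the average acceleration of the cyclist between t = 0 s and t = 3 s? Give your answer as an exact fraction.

-4/3 m/s²

Average acceleration = Δv/Δt = (-2 − 2)/(3 − 0) = -4/3 m/s².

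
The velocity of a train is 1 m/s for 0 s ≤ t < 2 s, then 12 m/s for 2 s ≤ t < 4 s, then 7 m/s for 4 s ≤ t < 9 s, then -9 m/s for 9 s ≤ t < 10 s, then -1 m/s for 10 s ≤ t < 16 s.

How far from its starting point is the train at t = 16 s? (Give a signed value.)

46 m

Net displacement equals the area under the velocity-time graph (areas below the axis count negative).
0–2 s: 1 × 2 = 2 m
2–4 s: 12 × 2 = 24 m
4–9 s: 7 × 5 = 35 m
9–10 s: -9 × 1 = -9 m
10–16 s: -1 × 6 = -6 m
Net displacement = 46 m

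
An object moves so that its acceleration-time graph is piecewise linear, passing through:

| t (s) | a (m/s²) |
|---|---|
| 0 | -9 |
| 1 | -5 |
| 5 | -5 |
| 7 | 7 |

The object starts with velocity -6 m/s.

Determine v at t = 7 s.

-31 m/s

Δv equals the area under the a-t graph; then v = v₀ + Δv.
0–1 s: ½(-9 + -5)(1) = -7 m/s
1–5 s: -5 × 4 = -20 m/s
5–7 s: ½(-5 + 7)(2) = 2 m/s
Δv = -25 m/s, so v(7) = -6 + (-25) = -31 m/s.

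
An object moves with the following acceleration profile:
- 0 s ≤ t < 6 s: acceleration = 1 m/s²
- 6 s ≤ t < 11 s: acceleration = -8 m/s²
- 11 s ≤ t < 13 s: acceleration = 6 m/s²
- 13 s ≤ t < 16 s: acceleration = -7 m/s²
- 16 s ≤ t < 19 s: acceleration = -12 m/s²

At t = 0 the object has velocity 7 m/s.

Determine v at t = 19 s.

Δv equals the area under the a-t graph; then v = v₀ + Δv.
0–6 s: 1 × 6 = 6 m/s
6–11 s: -8 × 5 = -40 m/s
11–13 s: 6 × 2 = 12 m/s
13–16 s: -7 × 3 = -21 m/s
16–19 s: -12 × 3 = -36 m/s
Δv = -79 m/s, so v(19) = 7 + (-79) = -72 m/s.

-72 m/s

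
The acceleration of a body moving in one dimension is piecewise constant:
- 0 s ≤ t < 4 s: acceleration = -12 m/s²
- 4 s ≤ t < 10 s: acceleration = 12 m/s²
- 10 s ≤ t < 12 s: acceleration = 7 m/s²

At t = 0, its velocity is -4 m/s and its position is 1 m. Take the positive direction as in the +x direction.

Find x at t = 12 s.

On each constant-a segment, Δv = aΔt and Δx = v₀Δt + ½aΔt²; chain segment to segment.
0–4 s: v starts -4 m/s; Δx = -4·4 + ½·-12·4² = -112 m; v ends -52 m/s.
4–10 s: v starts -52 m/s; Δx = -52·6 + ½·12·6² = -96 m; v ends 20 m/s.
10–12 s: v starts 20 m/s; Δx = 20·2 + ½·7·2² = 54 m; v ends 34 m/s.
x(12) = 1 + Σ Δx = -153 m.

-153 m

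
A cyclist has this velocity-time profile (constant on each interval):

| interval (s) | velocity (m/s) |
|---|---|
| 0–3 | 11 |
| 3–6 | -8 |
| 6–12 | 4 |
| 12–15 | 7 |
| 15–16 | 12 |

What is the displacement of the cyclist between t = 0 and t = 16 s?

66 m

Net displacement equals the area under the velocity-time graph (areas below the axis count negative).
0–3 s: 11 × 3 = 33 m
3–6 s: -8 × 3 = -24 m
6–12 s: 4 × 6 = 24 m
12–15 s: 7 × 3 = 21 m
15–16 s: 12 × 1 = 12 m
Net displacement = 66 m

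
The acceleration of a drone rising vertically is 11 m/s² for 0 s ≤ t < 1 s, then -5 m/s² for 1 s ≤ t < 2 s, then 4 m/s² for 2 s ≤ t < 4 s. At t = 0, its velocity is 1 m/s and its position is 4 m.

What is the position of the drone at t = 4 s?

42 m

On each constant-a segment, Δv = aΔt and Δx = v₀Δt + ½aΔt²; chain segment to segment.
0–1 s: v starts 1 m/s; Δx = 1·1 + ½·11·1² = 6.5 m; v ends 12 m/s.
1–2 s: v starts 12 m/s; Δx = 12·1 + ½·-5·1² = 9.5 m; v ends 7 m/s.
2–4 s: v starts 7 m/s; Δx = 7·2 + ½·4·2² = 22 m; v ends 15 m/s.
x(4) = 4 + Σ Δx = 42 m.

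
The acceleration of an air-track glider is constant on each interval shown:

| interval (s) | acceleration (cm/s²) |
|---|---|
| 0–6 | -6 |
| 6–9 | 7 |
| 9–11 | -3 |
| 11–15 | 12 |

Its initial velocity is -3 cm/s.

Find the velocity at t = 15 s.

24 cm/s

Δv equals the area under the a-t graph; then v = v₀ + Δv.
0–6 s: -6 × 6 = -36 cm/s
6–9 s: 7 × 3 = 21 cm/s
9–11 s: -3 × 2 = -6 cm/s
11–15 s: 12 × 4 = 48 cm/s
Δv = 27 cm/s, so v(15) = -3 + (27) = 24 cm/s.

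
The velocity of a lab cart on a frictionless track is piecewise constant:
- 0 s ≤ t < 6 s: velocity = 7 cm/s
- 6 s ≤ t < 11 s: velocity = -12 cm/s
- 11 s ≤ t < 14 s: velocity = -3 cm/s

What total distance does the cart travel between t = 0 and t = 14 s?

111 cm

Total distance travelled is ∫|v| dt — sum the magnitudes of each area piece.
0–6 s: |7| × 6 = 42 cm
6–11 s: |-12| × 5 = 60 cm
11–14 s: |-3| × 3 = 9 cm
Total distance = 111 cm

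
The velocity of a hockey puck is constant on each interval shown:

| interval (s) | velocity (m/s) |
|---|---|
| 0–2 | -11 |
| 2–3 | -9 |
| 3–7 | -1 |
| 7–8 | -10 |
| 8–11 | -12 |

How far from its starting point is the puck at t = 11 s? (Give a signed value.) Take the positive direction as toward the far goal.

-81 m

Displacement is the signed area under the v-t curve.
0–2 s: -11 × 2 = -22 m
2–3 s: -9 × 1 = -9 m
3–7 s: -1 × 4 = -4 m
7–8 s: -10 × 1 = -10 m
8–11 s: -12 × 3 = -36 m
Net displacement = -81 m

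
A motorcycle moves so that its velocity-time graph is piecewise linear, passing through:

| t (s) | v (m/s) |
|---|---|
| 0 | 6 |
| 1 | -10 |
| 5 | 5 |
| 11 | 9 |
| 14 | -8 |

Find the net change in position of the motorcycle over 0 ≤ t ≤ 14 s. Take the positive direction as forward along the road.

31.5 m

Net displacement equals the area under the velocity-time graph (areas below the axis count negative).
0–1 s: ½(6 + -10)(1) = -2 m
1–5 s: ½(-10 + 5)(4) = -10 m
5–11 s: ½(5 + 9)(6) = 42 m
11–14 s: ½(9 + -8)(3) = 1.5 m
Net displacement = 31.5 m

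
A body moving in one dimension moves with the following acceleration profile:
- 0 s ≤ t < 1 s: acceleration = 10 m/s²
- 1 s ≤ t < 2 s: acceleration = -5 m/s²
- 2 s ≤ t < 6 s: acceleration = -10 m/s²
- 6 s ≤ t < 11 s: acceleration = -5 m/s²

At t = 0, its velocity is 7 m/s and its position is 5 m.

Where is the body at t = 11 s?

-203 m

On each constant-a segment, Δv = aΔt and Δx = v₀Δt + ½aΔt²; chain segment to segment.
0–1 s: v starts 7 m/s; Δx = 7·1 + ½·10·1² = 12 m; v ends 17 m/s.
1–2 s: v starts 17 m/s; Δx = 17·1 + ½·-5·1² = 14.5 m; v ends 12 m/s.
2–6 s: v starts 12 m/s; Δx = 12·4 + ½·-10·4² = -32 m; v ends -28 m/s.
6–11 s: v starts -28 m/s; Δx = -28·5 + ½·-5·5² = -202.5 m; v ends -53 m/s.
x(11) = 5 + Σ Δx = -203 m.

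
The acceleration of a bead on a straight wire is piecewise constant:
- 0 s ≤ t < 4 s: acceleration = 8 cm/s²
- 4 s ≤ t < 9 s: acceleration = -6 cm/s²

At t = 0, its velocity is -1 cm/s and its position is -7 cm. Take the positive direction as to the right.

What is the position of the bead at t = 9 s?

On each constant-a segment, Δv = aΔt and Δx = v₀Δt + ½aΔt²; chain segment to segment.
0–4 s: v starts -1 cm/s; Δx = -1·4 + ½·8·4² = 60 cm; v ends 31 cm/s.
4–9 s: v starts 31 cm/s; Δx = 31·5 + ½·-6·5² = 80 cm; v ends 1 cm/s.
x(9) = -7 + Σ Δx = 133 cm.

133 cm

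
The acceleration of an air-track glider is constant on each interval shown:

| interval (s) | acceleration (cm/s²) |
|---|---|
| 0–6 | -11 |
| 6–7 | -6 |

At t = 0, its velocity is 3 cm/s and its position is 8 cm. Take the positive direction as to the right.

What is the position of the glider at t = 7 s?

-238 cm

On each constant-a segment, Δv = aΔt and Δx = v₀Δt + ½aΔt²; chain segment to segment.
0–6 s: v starts 3 cm/s; Δx = 3·6 + ½·-11·6² = -180 cm; v ends -63 cm/s.
6–7 s: v starts -63 cm/s; Δx = -63·1 + ½·-6·1² = -66 cm; v ends -69 cm/s.
x(7) = 8 + Σ Δx = -238 cm.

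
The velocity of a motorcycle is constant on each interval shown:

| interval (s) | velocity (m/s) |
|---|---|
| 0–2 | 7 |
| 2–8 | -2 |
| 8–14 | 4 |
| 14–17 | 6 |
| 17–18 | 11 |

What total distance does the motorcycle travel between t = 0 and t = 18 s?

79 m

Total distance travelled is ∫|v| dt — sum the magnitudes of each area piece.
0–2 s: |7| × 2 = 14 m
2–8 s: |-2| × 6 = 12 m
8–14 s: |4| × 6 = 24 m
14–17 s: |6| × 3 = 18 m
17–18 s: |11| × 1 = 11 m
Total distance = 79 m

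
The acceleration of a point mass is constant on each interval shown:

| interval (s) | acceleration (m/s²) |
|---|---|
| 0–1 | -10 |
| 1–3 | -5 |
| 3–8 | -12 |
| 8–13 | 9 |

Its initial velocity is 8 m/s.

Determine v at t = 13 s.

-27 m/s

Δv equals the area under the a-t graph; then v = v₀ + Δv.
0–1 s: -10 × 1 = -10 m/s
1–3 s: -5 × 2 = -10 m/s
3–8 s: -12 × 5 = -60 m/s
8–13 s: 9 × 5 = 45 m/s
Δv = -35 m/s, so v(13) = 8 + (-35) = -27 m/s.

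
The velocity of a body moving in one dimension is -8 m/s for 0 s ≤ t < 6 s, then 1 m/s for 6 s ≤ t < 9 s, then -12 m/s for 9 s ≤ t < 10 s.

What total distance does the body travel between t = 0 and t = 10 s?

Distance (not displacement) is the total path length: add the absolute areas under v-t.
0–6 s: |-8| × 6 = 48 m
6–9 s: |1| × 3 = 3 m
9–10 s: |-12| × 1 = 12 m
Total distance = 63 m

63 m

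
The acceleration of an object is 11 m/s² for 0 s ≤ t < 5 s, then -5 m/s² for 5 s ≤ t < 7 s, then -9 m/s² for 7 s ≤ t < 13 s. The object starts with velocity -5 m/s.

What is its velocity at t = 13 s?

-14 m/s

Δv equals the area under the a-t graph; then v = v₀ + Δv.
0–5 s: 11 × 5 = 55 m/s
5–7 s: -5 × 2 = -10 m/s
7–13 s: -9 × 6 = -54 m/s
Δv = -9 m/s, so v(13) = -5 + (-9) = -14 m/s.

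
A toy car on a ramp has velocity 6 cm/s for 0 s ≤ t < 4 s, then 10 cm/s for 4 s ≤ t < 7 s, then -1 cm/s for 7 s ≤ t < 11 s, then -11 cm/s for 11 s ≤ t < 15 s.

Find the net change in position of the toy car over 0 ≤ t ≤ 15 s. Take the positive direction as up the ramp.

6 cm

Net displacement equals the area under the velocity-time graph (areas below the axis count negative).
0–4 s: 6 × 4 = 24 cm
4–7 s: 10 × 3 = 30 cm
7–11 s: -1 × 4 = -4 cm
11–15 s: -11 × 4 = -44 cm
Net displacement = 6 cm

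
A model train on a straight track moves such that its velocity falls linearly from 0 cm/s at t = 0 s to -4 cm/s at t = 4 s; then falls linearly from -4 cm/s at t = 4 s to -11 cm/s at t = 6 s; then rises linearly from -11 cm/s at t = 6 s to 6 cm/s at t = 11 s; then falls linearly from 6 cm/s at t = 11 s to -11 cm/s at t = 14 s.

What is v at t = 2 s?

-2 cm/s

On 0–4 s the graph is linear from 0 to -4 cm/s: v(2) = 0 + (-4 − 0)·(2 − 0)/(4 − 0) = -2 cm/s.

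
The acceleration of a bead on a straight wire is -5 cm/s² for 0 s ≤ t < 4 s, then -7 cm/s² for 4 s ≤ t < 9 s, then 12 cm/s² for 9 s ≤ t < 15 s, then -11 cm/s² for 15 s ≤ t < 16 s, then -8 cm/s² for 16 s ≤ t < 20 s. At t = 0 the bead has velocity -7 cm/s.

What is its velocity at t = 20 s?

-33 cm/s

Δv equals the area under the a-t graph; then v = v₀ + Δv.
0–4 s: -5 × 4 = -20 cm/s
4–9 s: -7 × 5 = -35 cm/s
9–15 s: 12 × 6 = 72 cm/s
15–16 s: -11 × 1 = -11 cm/s
16–20 s: -8 × 4 = -32 cm/s
Δv = -26 cm/s, so v(20) = -7 + (-26) = -33 cm/s.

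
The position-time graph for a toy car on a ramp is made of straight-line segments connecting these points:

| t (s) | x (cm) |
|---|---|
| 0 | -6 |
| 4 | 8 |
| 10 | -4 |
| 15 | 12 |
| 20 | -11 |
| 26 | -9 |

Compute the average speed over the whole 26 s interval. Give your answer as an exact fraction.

Average speed = (total path length)/(elapsed time); on a piecewise-linear x-t graph the path length is Σ|Δx|.
0–4 s: |Δx| = |8 − -6| = 14 cm
4–10 s: |Δx| = |-4 − 8| = 12 cm
10–15 s: |Δx| = |12 − -4| = 16 cm
15–20 s: |Δx| = |-11 − 12| = 23 cm
20–26 s: |Δx| = |-9 − -11| = 2 cm
Total path = 67 cm; average speed = 67/26 = 67/26 cm/s.

67/26 cm/s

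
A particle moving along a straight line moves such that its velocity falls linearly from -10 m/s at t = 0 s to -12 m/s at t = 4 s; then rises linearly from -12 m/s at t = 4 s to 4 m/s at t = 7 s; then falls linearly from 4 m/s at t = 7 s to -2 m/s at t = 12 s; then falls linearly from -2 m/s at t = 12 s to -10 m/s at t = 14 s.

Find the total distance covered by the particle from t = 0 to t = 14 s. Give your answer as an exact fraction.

Distance (not displacement) is the total path length: add the absolute areas under v-t.
0–4 s: |½(-10 + -12)(4)| = 44 m
4–7 s: v = 0 at t = 6.25 s; triangle areas 13.5 + 1.5 = 15 m
7–12 s: v = 0 at t = 31/3 s; triangle areas 20/3 + 5/3 = 25/3 m
12–14 s: |½(-2 + -10)(2)| = 12 m
Total distance = 238/3 m

238/3 m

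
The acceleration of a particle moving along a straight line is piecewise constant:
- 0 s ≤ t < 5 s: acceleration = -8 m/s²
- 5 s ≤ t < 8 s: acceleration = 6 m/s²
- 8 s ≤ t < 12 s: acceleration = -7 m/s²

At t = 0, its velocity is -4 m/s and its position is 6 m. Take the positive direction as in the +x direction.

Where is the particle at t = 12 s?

-379 m

On each constant-a segment, Δv = aΔt and Δx = v₀Δt + ½aΔt²; chain segment to segment.
0–5 s: v starts -4 m/s; Δx = -4·5 + ½·-8·5² = -120 m; v ends -44 m/s.
5–8 s: v starts -44 m/s; Δx = -44·3 + ½·6·3² = -105 m; v ends -26 m/s.
8–12 s: v starts -26 m/s; Δx = -26·4 + ½·-7·4² = -160 m; v ends -54 m/s.
x(12) = 6 + Σ Δx = -379 m.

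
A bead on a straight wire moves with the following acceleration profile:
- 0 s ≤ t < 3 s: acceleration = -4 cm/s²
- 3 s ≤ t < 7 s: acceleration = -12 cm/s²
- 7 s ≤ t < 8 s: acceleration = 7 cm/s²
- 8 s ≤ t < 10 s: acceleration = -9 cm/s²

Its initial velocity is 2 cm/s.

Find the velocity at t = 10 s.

Δv equals the area under the a-t graph; then v = v₀ + Δv.
0–3 s: -4 × 3 = -12 cm/s
3–7 s: -12 × 4 = -48 cm/s
7–8 s: 7 × 1 = 7 cm/s
8–10 s: -9 × 2 = -18 cm/s
Δv = -71 cm/s, so v(10) = 2 + (-71) = -69 cm/s.

-69 cm/s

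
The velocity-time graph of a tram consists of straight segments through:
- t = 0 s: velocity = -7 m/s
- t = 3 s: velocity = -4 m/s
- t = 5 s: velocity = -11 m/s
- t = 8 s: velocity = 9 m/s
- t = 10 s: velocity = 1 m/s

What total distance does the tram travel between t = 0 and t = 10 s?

56.65 m

Distance (not displacement) is the total path length: add the absolute areas under v-t.
0–3 s: |½(-7 + -4)(3)| = 16.5 m
3–5 s: |½(-4 + -11)(2)| = 15 m
5–8 s: v = 0 at t = 6.65 s; triangle areas 9.075 + 6.075 = 15.15 m
8–10 s: |½(9 + 1)(2)| = 10 m
Total distance = 56.65 m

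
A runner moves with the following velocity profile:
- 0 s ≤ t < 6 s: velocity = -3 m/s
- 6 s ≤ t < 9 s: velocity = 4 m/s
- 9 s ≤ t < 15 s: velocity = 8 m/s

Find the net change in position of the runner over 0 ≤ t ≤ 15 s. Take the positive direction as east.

Displacement is the signed area under the v-t curve.
0–6 s: -3 × 6 = -18 m
6–9 s: 4 × 3 = 12 m
9–15 s: 8 × 6 = 48 m
Net displacement = 42 m

42 m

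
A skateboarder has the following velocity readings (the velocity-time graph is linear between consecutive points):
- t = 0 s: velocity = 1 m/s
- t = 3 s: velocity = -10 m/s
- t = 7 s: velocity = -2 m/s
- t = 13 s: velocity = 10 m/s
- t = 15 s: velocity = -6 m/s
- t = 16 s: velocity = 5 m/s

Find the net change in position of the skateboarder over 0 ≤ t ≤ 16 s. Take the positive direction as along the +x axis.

Net displacement equals the area under the velocity-time graph (areas below the axis count negative).
0–3 s: ½(1 + -10)(3) = -13.5 m
3–7 s: ½(-10 + -2)(4) = -24 m
7–13 s: ½(-2 + 10)(6) = 24 m
13–15 s: ½(10 + -6)(2) = 4 m
15–16 s: ½(-6 + 5)(1) = -0.5 m
Net displacement = -10 m

-10 m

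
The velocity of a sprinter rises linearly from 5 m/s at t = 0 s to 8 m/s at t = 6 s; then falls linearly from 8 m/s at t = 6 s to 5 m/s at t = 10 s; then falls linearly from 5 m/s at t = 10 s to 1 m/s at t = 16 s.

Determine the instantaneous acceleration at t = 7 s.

-0.75 m/s²

Acceleration is the slope of the v-t graph on 6–10 s: (5 − 8)/(10 − 6) = -0.75 m/s².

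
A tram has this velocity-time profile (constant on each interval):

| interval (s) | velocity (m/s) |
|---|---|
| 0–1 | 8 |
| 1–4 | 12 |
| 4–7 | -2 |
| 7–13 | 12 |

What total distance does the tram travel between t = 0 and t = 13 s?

122 m

Total distance travelled is ∫|v| dt — sum the magnitudes of each area piece.
0–1 s: |8| × 1 = 8 m
1–4 s: |12| × 3 = 36 m
4–7 s: |-2| × 3 = 6 m
7–13 s: |12| × 6 = 72 m
Total distance = 122 m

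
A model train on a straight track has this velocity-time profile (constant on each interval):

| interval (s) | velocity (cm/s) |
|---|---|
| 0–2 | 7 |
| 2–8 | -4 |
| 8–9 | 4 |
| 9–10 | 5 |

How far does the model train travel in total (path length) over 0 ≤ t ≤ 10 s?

47 cm

Total distance travelled is ∫|v| dt — sum the magnitudes of each area piece.
0–2 s: |7| × 2 = 14 cm
2–8 s: |-4| × 6 = 24 cm
8–9 s: |4| × 1 = 4 cm
9–10 s: |5| × 1 = 5 cm
Total distance = 47 cm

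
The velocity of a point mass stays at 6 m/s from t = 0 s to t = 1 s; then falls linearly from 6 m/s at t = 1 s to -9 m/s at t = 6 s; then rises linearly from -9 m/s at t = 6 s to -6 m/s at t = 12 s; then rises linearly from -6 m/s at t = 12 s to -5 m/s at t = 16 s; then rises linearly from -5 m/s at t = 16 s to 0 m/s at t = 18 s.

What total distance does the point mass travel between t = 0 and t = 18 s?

97.5 m

Total distance travelled is ∫|v| dt — sum the magnitudes of each area piece.
0–1 s: |6| × 1 = 6 m
1–6 s: v = 0 at t = 3 s; triangle areas 6 + 13.5 = 19.5 m
6–12 s: |½(-9 + -6)(6)| = 45 m
12–16 s: |½(-6 + -5)(4)| = 22 m
16–18 s: |½(-5 + 0)(2)| = 5 m
Total distance = 97.5 m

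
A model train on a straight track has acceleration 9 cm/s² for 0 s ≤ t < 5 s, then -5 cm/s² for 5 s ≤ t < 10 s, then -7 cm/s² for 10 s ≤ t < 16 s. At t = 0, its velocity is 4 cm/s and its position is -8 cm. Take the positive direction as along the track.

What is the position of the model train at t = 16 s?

On each constant-a segment, Δv = aΔt and Δx = v₀Δt + ½aΔt²; chain segment to segment.
0–5 s: v starts 4 cm/s; Δx = 4·5 + ½·9·5² = 132.5 cm; v ends 49 cm/s.
5–10 s: v starts 49 cm/s; Δx = 49·5 + ½·-5·5² = 182.5 cm; v ends 24 cm/s.
10–16 s: v starts 24 cm/s; Δx = 24·6 + ½·-7·6² = 18 cm; v ends -18 cm/s.
x(16) = -8 + Σ Δx = 325 cm.

325 cm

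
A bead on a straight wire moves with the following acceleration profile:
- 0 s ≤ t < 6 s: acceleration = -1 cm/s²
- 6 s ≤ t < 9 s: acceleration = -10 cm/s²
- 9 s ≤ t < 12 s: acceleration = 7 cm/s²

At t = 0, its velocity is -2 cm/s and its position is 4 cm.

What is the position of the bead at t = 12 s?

On each constant-a segment, Δv = aΔt and Δx = v₀Δt + ½aΔt²; chain segment to segment.
0–6 s: v starts -2 cm/s; Δx = -2·6 + ½·-1·6² = -30 cm; v ends -8 cm/s.
6–9 s: v starts -8 cm/s; Δx = -8·3 + ½·-10·3² = -69 cm; v ends -38 cm/s.
9–12 s: v starts -38 cm/s; Δx = -38·3 + ½·7·3² = -82.5 cm; v ends -17 cm/s.
x(12) = 4 + Σ Δx = -177.5 cm.

-177.5 cm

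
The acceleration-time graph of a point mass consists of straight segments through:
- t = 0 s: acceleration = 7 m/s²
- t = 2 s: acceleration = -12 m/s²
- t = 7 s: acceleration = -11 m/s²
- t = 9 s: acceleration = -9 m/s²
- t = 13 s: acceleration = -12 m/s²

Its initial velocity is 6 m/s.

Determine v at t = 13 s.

Δv equals the area under the a-t graph; then v = v₀ + Δv.
0–2 s: ½(7 + -12)(2) = -5 m/s
2–7 s: ½(-12 + -11)(5) = -57.5 m/s
7–9 s: ½(-11 + -9)(2) = -20 m/s
9–13 s: ½(-9 + -12)(4) = -42 m/s
Δv = -124.5 m/s, so v(13) = 6 + (-124.5) = -118.5 m/s.

-118.5 m/s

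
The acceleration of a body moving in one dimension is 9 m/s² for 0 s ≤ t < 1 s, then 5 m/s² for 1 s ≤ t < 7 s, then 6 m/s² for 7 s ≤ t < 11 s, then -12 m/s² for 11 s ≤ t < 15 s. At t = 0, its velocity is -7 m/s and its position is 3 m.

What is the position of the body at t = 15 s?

406.5 m

On each constant-a segment, Δv = aΔt and Δx = v₀Δt + ½aΔt²; chain segment to segment.
0–1 s: v starts -7 m/s; Δx = -7·1 + ½·9·1² = -2.5 m; v ends 2 m/s.
1–7 s: v starts 2 m/s; Δx = 2·6 + ½·5·6² = 102 m; v ends 32 m/s.
7–11 s: v starts 32 m/s; Δx = 32·4 + ½·6·4² = 176 m; v ends 56 m/s.
11–15 s: v starts 56 m/s; Δx = 56·4 + ½·-12·4² = 128 m; v ends 8 m/s.
x(15) = 3 + Σ Δx = 406.5 m.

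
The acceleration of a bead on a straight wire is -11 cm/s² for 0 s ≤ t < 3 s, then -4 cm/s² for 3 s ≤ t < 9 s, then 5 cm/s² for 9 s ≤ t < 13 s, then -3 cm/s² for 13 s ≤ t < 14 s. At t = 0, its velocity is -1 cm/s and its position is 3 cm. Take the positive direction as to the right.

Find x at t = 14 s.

-557 cm

On each constant-a segment, Δv = aΔt and Δx = v₀Δt + ½aΔt²; chain segment to segment.
0–3 s: v starts -1 cm/s; Δx = -1·3 + ½·-11·3² = -52.5 cm; v ends -34 cm/s.
3–9 s: v starts -34 cm/s; Δx = -34·6 + ½·-4·6² = -276 cm; v ends -58 cm/s.
9–13 s: v starts -58 cm/s; Δx = -58·4 + ½·5·4² = -192 cm; v ends -38 cm/s.
13–14 s: v starts -38 cm/s; Δx = -38·1 + ½·-3·1² = -39.5 cm; v ends -41 cm/s.
x(14) = 3 + Σ Δx = -557 cm.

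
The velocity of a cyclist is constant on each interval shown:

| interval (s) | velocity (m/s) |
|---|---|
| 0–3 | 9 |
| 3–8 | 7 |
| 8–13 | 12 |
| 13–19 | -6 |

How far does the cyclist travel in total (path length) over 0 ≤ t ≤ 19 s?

Distance (not displacement) is the total path length: add the absolute areas under v-t.
0–3 s: |9| × 3 = 27 m
3–8 s: |7| × 5 = 35 m
8–13 s: |12| × 5 = 60 m
13–19 s: |-6| × 6 = 36 m
Total distance = 158 m

158 m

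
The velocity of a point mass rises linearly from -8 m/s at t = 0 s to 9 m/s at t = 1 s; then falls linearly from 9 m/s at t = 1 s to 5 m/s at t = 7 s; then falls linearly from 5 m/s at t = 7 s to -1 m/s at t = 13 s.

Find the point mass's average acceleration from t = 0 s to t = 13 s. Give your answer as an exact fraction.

Average acceleration = Δv/Δt = (-1 − -8)/(13 − 0) = 7/13 m/s².

7/13 m/s²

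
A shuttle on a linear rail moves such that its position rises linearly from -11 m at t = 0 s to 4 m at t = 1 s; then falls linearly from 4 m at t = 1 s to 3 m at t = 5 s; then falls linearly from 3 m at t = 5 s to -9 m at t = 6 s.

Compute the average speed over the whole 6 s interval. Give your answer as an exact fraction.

Average speed = (total path length)/(elapsed time); on a piecewise-linear x-t graph the path length is Σ|Δx|.
0–1 s: |Δx| = |4 − -11| = 15 m
1–5 s: |Δx| = |3 − 4| = 1 m
5–6 s: |Δx| = |-9 − 3| = 12 m
Total path = 28 m; average speed = 28/6 = 14/3 m/s.

14/3 m/s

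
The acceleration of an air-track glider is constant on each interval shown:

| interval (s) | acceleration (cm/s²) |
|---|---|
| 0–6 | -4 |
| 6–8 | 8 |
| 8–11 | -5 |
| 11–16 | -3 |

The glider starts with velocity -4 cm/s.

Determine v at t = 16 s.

-42 cm/s

Δv equals the area under the a-t graph; then v = v₀ + Δv.
0–6 s: -4 × 6 = -24 cm/s
6–8 s: 8 × 2 = 16 cm/s
8–11 s: -5 × 3 = -15 cm/s
11–16 s: -3 × 5 = -15 cm/s
Δv = -38 cm/s, so v(16) = -4 + (-38) = -42 cm/s.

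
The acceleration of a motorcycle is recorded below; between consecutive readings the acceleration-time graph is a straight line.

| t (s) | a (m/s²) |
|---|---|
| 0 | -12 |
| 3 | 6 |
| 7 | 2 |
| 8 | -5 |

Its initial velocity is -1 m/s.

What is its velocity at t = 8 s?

4.5 m/s

Δv equals the area under the a-t graph; then v = v₀ + Δv.
0–3 s: ½(-12 + 6)(3) = -9 m/s
3–7 s: ½(6 + 2)(4) = 16 m/s
7–8 s: ½(2 + -5)(1) = -1.5 m/s
Δv = 5.5 m/s, so v(8) = -1 + (5.5) = 4.5 m/s.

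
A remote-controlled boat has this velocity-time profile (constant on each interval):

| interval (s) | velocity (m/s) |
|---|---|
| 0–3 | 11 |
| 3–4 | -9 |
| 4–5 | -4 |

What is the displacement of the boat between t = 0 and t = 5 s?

20 m

Displacement is the signed area under the v-t curve.
0–3 s: 11 × 3 = 33 m
3–4 s: -9 × 1 = -9 m
4–5 s: -4 × 1 = -4 m
Net displacement = 20 m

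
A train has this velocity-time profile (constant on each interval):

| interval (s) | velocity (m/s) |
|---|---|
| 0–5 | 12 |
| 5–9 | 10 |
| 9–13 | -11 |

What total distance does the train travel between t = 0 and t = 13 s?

Distance (not displacement) is the total path length: add the absolute areas under v-t.
0–5 s: |12| × 5 = 60 m
5–9 s: |10| × 4 = 40 m
9–13 s: |-11| × 4 = 44 m
Total distance = 144 m

144 m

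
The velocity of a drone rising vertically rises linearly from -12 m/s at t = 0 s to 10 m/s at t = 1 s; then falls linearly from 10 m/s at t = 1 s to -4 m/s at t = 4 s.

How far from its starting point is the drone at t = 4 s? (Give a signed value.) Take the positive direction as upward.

8 m

Displacement is the signed area under the v-t curve.
0–1 s: ½(-12 + 10)(1) = -1 m
1–4 s: ½(10 + -4)(3) = 9 m
Net displacement = 8 m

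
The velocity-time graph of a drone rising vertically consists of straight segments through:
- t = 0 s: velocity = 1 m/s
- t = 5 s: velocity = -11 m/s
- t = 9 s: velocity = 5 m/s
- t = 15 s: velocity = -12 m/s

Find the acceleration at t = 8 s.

Acceleration is the slope of the v-t graph on 5–9 s: (5 − -11)/(9 − 5) = 4 m/s².

4 m/s²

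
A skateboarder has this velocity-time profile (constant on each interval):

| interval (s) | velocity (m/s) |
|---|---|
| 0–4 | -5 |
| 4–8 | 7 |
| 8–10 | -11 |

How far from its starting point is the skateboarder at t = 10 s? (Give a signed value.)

-14 m

Net displacement equals the area under the velocity-time graph (areas below the axis count negative).
0–4 s: -5 × 4 = -20 m
4–8 s: 7 × 4 = 28 m
8–10 s: -11 × 2 = -22 m
Net displacement = -14 m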